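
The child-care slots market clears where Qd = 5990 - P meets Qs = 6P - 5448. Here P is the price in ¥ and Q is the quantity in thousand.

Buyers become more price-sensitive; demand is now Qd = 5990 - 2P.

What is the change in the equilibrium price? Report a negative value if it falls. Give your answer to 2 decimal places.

Solve the original market: 5990 - P = 6P - 5448, hence P = 1634 and Q = 4356.
With the change applied: demand Qd = 5990 - 2P, supply Qs = 6P - 5448.
Equate the new curves: 5990 - 2P = 6P - 5448, giving 11438 = 8P, P = 1429.75, Q = 3130.5.
ΔP = 1429.75 − 1634 = -204.25.

-204.25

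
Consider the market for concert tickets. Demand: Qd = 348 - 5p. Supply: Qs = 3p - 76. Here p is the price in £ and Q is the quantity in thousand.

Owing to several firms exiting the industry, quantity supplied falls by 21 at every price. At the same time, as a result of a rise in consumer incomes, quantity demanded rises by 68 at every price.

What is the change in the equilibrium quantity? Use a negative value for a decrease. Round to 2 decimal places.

Solve the original market: 348 - 5p = 3p - 76, hence p = 53 and Q = 83.
The new curves are Qd = 416 - 5p (demand) and Qs = 3p - 97 (supply).
New equilibrium: 416 - 5p = 3p - 97 ⇒ 513 = 8p ⇒ p = 64.125, Q = 95.375.
ΔQ = 95.375 − 83 = +12.38.

+12.38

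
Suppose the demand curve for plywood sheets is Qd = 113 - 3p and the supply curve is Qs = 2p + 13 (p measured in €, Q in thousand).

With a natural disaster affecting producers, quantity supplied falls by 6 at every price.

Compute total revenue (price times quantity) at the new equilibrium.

1047.28

Before the shock: 113 - 3p = 2p + 13 ⇒ 100 = 5p ⇒ p = 20, Q = 53.
With the change applied: demand Qd = 113 - 3p, supply Qs = 2p + 7.
Setting them equal: 113 - 3p = 2p + 7 → 106 = 5p, so p = 21.2 and Q = 49.4.
New expenditure = 21.2 × 49.4 = 1047.28.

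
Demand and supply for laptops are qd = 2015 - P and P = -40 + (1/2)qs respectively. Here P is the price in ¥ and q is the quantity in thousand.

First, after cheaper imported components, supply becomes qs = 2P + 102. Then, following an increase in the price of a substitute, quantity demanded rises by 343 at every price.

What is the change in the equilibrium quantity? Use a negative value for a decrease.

+236

Original equilibrium: 2015 - P = 2P + 80 gives 1935 = 3P, so P = 645 and q = 1370.
After the shift, demand is qd = 2358 - P and supply is qs = 2P + 102.
Equate the new curves: 2358 - P = 2P + 102, giving 2256 = 3P, P = 752, q = 1606.
Δq = 1606 − 1370 = +236.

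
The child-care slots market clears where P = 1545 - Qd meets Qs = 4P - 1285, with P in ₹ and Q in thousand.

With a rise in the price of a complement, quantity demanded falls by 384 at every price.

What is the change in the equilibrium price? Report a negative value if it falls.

Original equilibrium: 1545 - P = 4P - 1285 gives 2830 = 5P, so P = 566 and Q = 979.
With the change applied: demand Qd = 1161 - P, supply Qs = 4P - 1285.
Equate the new curves: 1161 - P = 4P - 1285, giving 2446 = 5P, P = 489.2, Q = 671.8.
ΔP = 489.2 − 566 = -76.8.

-76.8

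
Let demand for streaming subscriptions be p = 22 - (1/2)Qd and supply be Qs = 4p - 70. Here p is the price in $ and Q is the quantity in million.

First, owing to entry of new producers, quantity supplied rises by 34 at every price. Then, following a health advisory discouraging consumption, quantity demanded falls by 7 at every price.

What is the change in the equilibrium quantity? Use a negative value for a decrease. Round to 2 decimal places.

Solve the original market: 44 - 2p = 4p - 70, hence p = 19 and Q = 6.
The shock moves the curves to Qd = 37 - 2p and Qs = 4p - 36.
New equilibrium: 37 - 2p = 4p - 36 ⇒ 73 = 6p ⇒ p = 73/6 ≈ 12.1667, Q = 38/3 ≈ 12.6667.
ΔQ = 12.6667 − 6 = +6.67.

+6.67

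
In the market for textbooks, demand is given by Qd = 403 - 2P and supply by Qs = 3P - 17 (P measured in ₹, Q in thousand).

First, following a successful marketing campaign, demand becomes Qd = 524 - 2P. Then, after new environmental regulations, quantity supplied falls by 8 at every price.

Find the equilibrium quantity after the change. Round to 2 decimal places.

304.40

Solve the original market: 403 - 2P = 3P - 17, hence P = 84 and Q = 235.
The shock moves the curves to Qd = 524 - 2P and Qs = 3P - 25.
Equate the new curves: 524 - 2P = 3P - 25, giving 549 = 5P, P = 109.8, Q = 304.4.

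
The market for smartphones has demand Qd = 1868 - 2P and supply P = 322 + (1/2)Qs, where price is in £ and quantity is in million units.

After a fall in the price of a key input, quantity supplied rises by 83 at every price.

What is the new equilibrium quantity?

Before the shock: 1868 - 2P = 2P - 644 ⇒ 2512 = 4P ⇒ P = 628, Q = 612.
The shock moves the curves to Qd = 1868 - 2P and Qs = 2P - 561.
Clearing the new market: 1868 - 2P = 2P - 561, so P = 607.25 and Q = 653.5.

653.5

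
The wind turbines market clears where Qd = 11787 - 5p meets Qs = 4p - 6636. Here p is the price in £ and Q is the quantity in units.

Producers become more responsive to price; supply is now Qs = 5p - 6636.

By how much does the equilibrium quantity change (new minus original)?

+1023.5

Before the shock: 11787 - 5p = 4p - 6636 ⇒ 18423 = 9p ⇒ p = 2047, Q = 1552.
The new curves are Qd = 11787 - 5p (demand) and Qs = 5p - 6636 (supply).
New equilibrium: 11787 - 5p = 5p - 6636 ⇒ 18423 = 10p ⇒ p = 1842.3, Q = 2575.5.
ΔQ = 2575.5 − 1552 = +1023.5.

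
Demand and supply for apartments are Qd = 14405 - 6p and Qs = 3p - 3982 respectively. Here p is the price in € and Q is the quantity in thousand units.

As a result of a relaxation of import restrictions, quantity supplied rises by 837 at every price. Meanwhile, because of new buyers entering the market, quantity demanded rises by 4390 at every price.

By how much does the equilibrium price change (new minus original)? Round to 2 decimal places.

+394.78

Initially, 14405 - 6p = 3p - 3982, so 18387 = 9p and p = 2043, Q = 2147.
The new curves are Qd = 18795 - 6p (demand) and Qs = 3p - 3145 (supply).
New equilibrium: 18795 - 6p = 3p - 3145 ⇒ 21940 = 9p ⇒ p = 21940/9 ≈ 2437.7778, Q = 12505/3 ≈ 4168.3333.
Δp = 2437.7778 − 2043 = +394.78.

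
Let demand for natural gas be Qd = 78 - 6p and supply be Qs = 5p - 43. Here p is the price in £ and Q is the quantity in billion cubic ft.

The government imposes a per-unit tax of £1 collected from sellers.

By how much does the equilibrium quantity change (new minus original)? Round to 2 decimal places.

-2.73

Solve the original market: 78 - 6p = 5p - 43, hence p = 11 and Q = 12.
Since sellers keep the price net of the tax, the effective supply curve becomes Qs = 5p - 48.
New equilibrium: 78 - 6p = 5p - 48 ⇒ 126 = 11p ⇒ p = 126/11 ≈ 11.4545, Q = 102/11 ≈ 9.2727.
ΔQ = 9.2727 − 12 = -2.73.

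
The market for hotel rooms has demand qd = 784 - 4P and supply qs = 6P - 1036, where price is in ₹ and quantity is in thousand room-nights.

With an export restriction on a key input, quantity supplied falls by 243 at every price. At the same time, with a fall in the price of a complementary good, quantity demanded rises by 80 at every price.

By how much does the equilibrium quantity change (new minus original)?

Initially, 784 - 4P = 6P - 1036, so 1820 = 10P and P = 182, q = 56.
With the change applied: demand qd = 864 - 4P, supply qs = 6P - 1279.
Equate the new curves: 864 - 4P = 6P - 1279, giving 2143 = 10P, P = 214.3, q = 6.8.
Δq = 6.8 − 56 = -49.2.

-49.2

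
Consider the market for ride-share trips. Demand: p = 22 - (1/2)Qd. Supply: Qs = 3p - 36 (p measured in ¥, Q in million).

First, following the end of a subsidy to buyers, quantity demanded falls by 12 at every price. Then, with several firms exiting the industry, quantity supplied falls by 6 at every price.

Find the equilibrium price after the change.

Initially, 44 - 2p = 3p - 36, so 80 = 5p and p = 16, Q = 12.
The shock moves the curves to Qd = 32 - 2p and Qs = 3p - 42.
New equilibrium: 32 - 2p = 3p - 42 ⇒ 74 = 5p ⇒ p = 14.8, Q = 2.4.

14.8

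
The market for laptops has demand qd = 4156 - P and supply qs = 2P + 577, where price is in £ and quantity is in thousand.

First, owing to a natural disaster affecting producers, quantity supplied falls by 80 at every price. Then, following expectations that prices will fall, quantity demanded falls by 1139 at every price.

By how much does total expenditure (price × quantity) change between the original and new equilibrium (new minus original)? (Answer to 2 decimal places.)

-1706179.00

Initially, 4156 - P = 2P + 577, so 3579 = 3P and P = 1193, q = 2963.
After the shift, demand is qd = 3017 - P and supply is qs = 2P + 497.
Equate the new curves: 3017 - P = 2P + 497, giving 2520 = 3P, P = 840, q = 2177.
Expenditure moves from 1193×2963 = 3534859 to 840×2177 = 1828680; change = -1706179.00.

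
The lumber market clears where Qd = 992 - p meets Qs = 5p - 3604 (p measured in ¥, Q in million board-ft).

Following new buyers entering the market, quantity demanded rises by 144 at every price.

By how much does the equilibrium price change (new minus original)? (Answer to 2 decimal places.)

Solve the original market: 992 - p = 5p - 3604, hence p = 766 and Q = 226.
The shock moves the curves to Qd = 1136 - p and Qs = 5p - 3604.
Setting them equal: 1136 - p = 5p - 3604 → 4740 = 6p, so p = 790 and Q = 346.
Δp = 790 − 766 = +24.00.

+24.00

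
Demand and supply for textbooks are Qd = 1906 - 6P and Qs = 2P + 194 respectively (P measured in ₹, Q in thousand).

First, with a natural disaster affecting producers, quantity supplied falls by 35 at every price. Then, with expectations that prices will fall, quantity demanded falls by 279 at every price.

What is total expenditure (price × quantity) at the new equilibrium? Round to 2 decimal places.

Solve the original market: 1906 - 6P = 2P + 194, hence P = 214 and Q = 622.
With the change applied: demand Qd = 1627 - 6P, supply Qs = 2P + 159.
New equilibrium: 1627 - 6P = 2P + 159 ⇒ 1468 = 8P ⇒ P = 183.5, Q = 526.
New expenditure = 183.5 × 526 = 96521.00.

96521.00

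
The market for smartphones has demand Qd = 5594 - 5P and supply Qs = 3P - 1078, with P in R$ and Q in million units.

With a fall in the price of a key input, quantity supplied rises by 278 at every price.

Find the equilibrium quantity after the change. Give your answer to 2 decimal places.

Original equilibrium: 5594 - 5P = 3P - 1078 gives 6672 = 8P, so P = 834 and Q = 1424.
The new curves are Qd = 5594 - 5P (demand) and Qs = 3P - 800 (supply).
Setting them equal: 5594 - 5P = 3P - 800 → 6394 = 8P, so P = 799.25 and Q = 1597.75.

1597.75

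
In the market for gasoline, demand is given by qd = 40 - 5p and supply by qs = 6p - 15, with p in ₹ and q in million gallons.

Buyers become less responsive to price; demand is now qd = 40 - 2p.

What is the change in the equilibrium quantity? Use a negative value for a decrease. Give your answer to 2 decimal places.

+11.25

Initially, 40 - 5p = 6p - 15, so 55 = 11p and p = 5, q = 15.
The new curves are qd = 40 - 2p (demand) and qs = 6p - 15 (supply).
Clearing the new market: 40 - 2p = 6p - 15, so p = 6.875 and q = 26.25.
Δq = 26.25 − 15 = +11.25.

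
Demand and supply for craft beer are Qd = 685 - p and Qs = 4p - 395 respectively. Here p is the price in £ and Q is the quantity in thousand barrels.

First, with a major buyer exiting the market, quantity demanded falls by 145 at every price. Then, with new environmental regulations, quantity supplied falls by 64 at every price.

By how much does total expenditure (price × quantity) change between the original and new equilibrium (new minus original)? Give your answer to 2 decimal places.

Solve the original market: 685 - p = 4p - 395, hence p = 216 and Q = 469.
After the shift, demand is Qd = 540 - p and supply is Qs = 4p - 459.
Clearing the new market: 540 - p = 4p - 459, so p = 199.8 and Q = 340.2.
Expenditure moves from 216×469 = 101304 to 199.8×340.2 = 67971.96; change = -33332.04.

-33332.04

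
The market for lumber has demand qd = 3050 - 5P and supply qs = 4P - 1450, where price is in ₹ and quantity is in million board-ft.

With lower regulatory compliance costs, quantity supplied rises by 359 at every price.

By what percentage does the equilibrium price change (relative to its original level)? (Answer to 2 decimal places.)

-7.98

Original equilibrium: 3050 - 5P = 4P - 1450 gives 4500 = 9P, so P = 500 and q = 550.
With the change applied: demand qd = 3050 - 5P, supply qs = 4P - 1091.
Equate the new curves: 3050 - 5P = 4P - 1091, giving 4141 = 9P, P = 4141/9 ≈ 460.1111, q = 6745/9 ≈ 749.4444.
%ΔP = (460.1111 − 500) / 500 × 100 = -7.98%.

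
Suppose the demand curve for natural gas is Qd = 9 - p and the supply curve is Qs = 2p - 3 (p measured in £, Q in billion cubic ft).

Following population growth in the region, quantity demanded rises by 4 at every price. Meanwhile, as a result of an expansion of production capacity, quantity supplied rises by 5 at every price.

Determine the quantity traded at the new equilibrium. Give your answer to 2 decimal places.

9.33

Before the shock: 9 - p = 2p - 3 ⇒ 12 = 3p ⇒ p = 4, Q = 5.
The new curves are Qd = 13 - p (demand) and Qs = 2p + 2 (supply).
Equate the new curves: 13 - p = 2p + 2, giving 11 = 3p, p = 11/3 ≈ 3.6667, Q = 28/3 ≈ 9.3333.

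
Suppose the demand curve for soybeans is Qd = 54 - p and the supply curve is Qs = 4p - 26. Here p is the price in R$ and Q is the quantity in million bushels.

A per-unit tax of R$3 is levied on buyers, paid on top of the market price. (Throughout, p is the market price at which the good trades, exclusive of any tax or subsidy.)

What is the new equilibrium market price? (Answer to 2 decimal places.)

Before the shock: 54 - p = 4p - 26 ⇒ 80 = 5p ⇒ p = 16, Q = 38.
Since buyers pay the price plus the tax, the effective demand curve becomes Qd = 51 - p.
Clearing the new market: 51 - p = 4p - 26, so p = 15.4 and Q = 35.6.

15.40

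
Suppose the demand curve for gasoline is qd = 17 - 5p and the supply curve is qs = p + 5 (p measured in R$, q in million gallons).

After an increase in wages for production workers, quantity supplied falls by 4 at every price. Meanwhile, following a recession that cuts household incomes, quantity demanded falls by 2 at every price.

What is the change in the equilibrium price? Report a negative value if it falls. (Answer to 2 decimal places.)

+0.33

Original equilibrium: 17 - 5p = p + 5 gives 12 = 6p, so p = 2 and q = 7.
The new curves are qd = 15 - 5p (demand) and qs = p + 1 (supply).
New equilibrium: 15 - 5p = p + 1 ⇒ 14 = 6p ⇒ p = 7/3 ≈ 2.3333, q = 10/3 ≈ 3.3333.
Δp = 2.3333 − 2 = +0.33.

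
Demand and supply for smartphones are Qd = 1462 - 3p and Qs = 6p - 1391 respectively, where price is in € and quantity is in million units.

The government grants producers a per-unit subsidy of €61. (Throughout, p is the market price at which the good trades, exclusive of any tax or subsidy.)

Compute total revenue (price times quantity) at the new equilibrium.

Solve the original market: 1462 - 3p = 6p - 1391, hence p = 317 and Q = 511.
Since sellers receive the price plus the subsidy, the effective supply curve becomes Qs = 6p - 1025.
Clearing the new market: 1462 - 3p = 6p - 1025, so p = 829/3 ≈ 276.3333 and Q = 633.
New expenditure = 276.3333 × 633 = 174919.

174919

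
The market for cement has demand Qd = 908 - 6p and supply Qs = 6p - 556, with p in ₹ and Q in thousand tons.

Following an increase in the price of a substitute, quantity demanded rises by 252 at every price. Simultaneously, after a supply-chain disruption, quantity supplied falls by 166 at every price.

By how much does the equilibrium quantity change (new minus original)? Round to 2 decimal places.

+43.00

Before the shock: 908 - 6p = 6p - 556 ⇒ 1464 = 12p ⇒ p = 122, Q = 176.
The shock moves the curves to Qd = 1160 - 6p and Qs = 6p - 722.
Equate the new curves: 1160 - 6p = 6p - 722, giving 1882 = 12p, p = 941/6 ≈ 156.8333, Q = 219.
ΔQ = 219 − 176 = +43.00.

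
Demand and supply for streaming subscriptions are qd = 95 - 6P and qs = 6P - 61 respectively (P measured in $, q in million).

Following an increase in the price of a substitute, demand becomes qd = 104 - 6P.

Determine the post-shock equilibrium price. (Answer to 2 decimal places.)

13.75

Solve the original market: 95 - 6P = 6P - 61, hence P = 13 and q = 17.
The shock moves the curves to qd = 104 - 6P and qs = 6P - 61.
New equilibrium: 104 - 6P = 6P - 61 ⇒ 165 = 12P ⇒ P = 13.75, q = 21.5.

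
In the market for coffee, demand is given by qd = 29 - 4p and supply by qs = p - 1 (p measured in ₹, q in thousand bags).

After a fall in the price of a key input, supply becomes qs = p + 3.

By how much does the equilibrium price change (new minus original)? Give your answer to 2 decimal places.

Initially, 29 - 4p = p - 1, so 30 = 5p and p = 6, q = 5.
After the shift, demand is qd = 29 - 4p and supply is qs = p + 3.
Clearing the new market: 29 - 4p = p + 3, so p = 5.2 and q = 8.2.
Δp = 5.2 − 6 = -0.80.

-0.80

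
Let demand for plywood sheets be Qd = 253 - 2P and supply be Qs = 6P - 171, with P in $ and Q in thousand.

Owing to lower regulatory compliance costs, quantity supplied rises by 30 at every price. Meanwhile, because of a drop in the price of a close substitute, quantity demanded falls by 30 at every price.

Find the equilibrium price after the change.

45.5

Solve the original market: 253 - 2P = 6P - 171, hence P = 53 and Q = 147.
The new curves are Qd = 223 - 2P (demand) and Qs = 6P - 141 (supply).
New equilibrium: 223 - 2P = 6P - 141 ⇒ 364 = 8P ⇒ P = 45.5, Q = 132.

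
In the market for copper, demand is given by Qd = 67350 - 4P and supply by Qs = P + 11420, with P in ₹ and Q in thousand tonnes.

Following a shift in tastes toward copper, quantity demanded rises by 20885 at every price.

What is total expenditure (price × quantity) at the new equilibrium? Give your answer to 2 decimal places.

Solve the original market: 67350 - 4P = P + 11420, hence P = 11186 and Q = 22606.
After the shift, demand is Qd = 88235 - 4P and supply is Qs = P + 11420.
Setting them equal: 88235 - 4P = P + 11420 → 76815 = 5P, so P = 15363 and Q = 26783.
New expenditure = 15363 × 26783 = 411467229.00.

411467229.00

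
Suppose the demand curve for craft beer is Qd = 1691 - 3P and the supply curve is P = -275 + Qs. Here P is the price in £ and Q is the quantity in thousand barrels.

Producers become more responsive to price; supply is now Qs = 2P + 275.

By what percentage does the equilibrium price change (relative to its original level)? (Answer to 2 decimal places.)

Solve the original market: 1691 - 3P = P + 275, hence P = 354 and Q = 629.
The new curves are Qd = 1691 - 3P (demand) and Qs = 2P + 275 (supply).
New equilibrium: 1691 - 3P = 2P + 275 ⇒ 1416 = 5P ⇒ P = 283.2, Q = 841.4.
%ΔP = (283.2 − 354) / 354 × 100 = -20.00%.

-20.00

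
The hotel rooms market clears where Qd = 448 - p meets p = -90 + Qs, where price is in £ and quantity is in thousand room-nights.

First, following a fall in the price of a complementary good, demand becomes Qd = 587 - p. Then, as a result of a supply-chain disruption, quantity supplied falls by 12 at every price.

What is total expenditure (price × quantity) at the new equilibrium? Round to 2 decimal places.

Initially, 448 - p = p + 90, so 358 = 2p and p = 179, Q = 269.
The shock moves the curves to Qd = 587 - p and Qs = p + 78.
Setting them equal: 587 - p = p + 78 → 509 = 2p, so p = 254.5 and Q = 332.5.
New expenditure = 254.5 × 332.5 = 84621.25.

84621.25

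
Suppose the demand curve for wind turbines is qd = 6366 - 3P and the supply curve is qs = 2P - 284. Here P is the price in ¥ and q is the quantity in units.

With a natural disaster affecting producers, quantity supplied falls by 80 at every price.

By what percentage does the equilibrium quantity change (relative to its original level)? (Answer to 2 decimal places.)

-2.02

Solve the original market: 6366 - 3P = 2P - 284, hence P = 1330 and q = 2376.
With the change applied: demand qd = 6366 - 3P, supply qs = 2P - 364.
New equilibrium: 6366 - 3P = 2P - 364 ⇒ 6730 = 5P ⇒ P = 1346, q = 2328.
%Δq = (2328 − 2376) / 2376 × 100 = -2.02%.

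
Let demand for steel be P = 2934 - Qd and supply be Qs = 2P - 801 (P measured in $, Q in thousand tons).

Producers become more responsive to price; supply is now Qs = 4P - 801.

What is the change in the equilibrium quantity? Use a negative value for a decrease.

+498

Solve the original market: 2934 - P = 2P - 801, hence P = 1245 and Q = 1689.
The shock moves the curves to Qd = 2934 - P and Qs = 4P - 801.
Setting them equal: 2934 - P = 4P - 801 → 3735 = 5P, so P = 747 and Q = 2187.
ΔQ = 2187 − 1689 = +498.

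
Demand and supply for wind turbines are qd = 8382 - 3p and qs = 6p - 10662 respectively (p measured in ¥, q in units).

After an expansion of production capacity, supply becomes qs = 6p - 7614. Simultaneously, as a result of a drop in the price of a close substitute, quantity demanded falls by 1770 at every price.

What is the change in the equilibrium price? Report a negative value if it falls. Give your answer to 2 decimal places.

Original equilibrium: 8382 - 3p = 6p - 10662 gives 19044 = 9p, so p = 2116 and q = 2034.
The new curves are qd = 6612 - 3p (demand) and qs = 6p - 7614 (supply).
Equate the new curves: 6612 - 3p = 6p - 7614, giving 14226 = 9p, p = 4742/3 ≈ 1580.6667, q = 1870.
Δp = 1580.6667 − 2116 = -535.33.

-535.33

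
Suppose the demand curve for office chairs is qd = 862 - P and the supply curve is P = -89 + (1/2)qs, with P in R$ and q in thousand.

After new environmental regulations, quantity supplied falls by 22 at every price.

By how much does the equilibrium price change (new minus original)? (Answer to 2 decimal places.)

Initially, 862 - P = 2P + 178, so 684 = 3P and P = 228, q = 634.
The new curves are qd = 862 - P (demand) and qs = 2P + 156 (supply).
Clearing the new market: 862 - P = 2P + 156, so P = 706/3 ≈ 235.3333 and q = 1880/3 ≈ 626.6667.
ΔP = 235.3333 − 228 = +7.33.

+7.33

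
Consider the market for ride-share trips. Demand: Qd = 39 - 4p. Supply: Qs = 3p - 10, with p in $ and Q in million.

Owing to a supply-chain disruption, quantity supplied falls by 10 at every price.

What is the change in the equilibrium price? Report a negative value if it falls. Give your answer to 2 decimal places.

Solve the original market: 39 - 4p = 3p - 10, hence p = 7 and Q = 11.
The shock moves the curves to Qd = 39 - 4p and Qs = 3p - 20.
New equilibrium: 39 - 4p = 3p - 20 ⇒ 59 = 7p ⇒ p = 59/7 ≈ 8.4286, Q = 37/7 ≈ 5.2857.
Δp = 8.4286 − 7 = +1.43.

+1.43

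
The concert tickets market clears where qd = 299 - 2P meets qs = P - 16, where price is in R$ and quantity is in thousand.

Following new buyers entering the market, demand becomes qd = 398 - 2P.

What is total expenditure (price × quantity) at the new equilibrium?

16836

Initially, 299 - 2P = P - 16, so 315 = 3P and P = 105, q = 89.
After the shift, demand is qd = 398 - 2P and supply is qs = P - 16.
Equate the new curves: 398 - 2P = P - 16, giving 414 = 3P, P = 138, q = 122.
New expenditure = 138 × 122 = 16836.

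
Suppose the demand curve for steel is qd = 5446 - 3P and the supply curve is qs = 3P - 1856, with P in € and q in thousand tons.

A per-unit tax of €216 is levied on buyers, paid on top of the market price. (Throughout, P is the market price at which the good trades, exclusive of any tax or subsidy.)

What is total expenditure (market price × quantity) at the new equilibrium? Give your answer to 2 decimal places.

1631339.00

Original equilibrium: 5446 - 3P = 3P - 1856 gives 7302 = 6P, so P = 1217 and q = 1795.
Since buyers pay the price plus the tax, the effective demand curve becomes qd = 4798 - 3P.
Setting them equal: 4798 - 3P = 3P - 1856 → 6654 = 6P, so P = 1109 and q = 1471.
New expenditure = 1109 × 1471 = 1631339.00.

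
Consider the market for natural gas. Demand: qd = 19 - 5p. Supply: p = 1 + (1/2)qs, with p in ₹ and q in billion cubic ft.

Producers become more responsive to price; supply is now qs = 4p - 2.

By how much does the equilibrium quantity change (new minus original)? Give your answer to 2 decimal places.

+3.33

Before the shock: 19 - 5p = 2p - 2 ⇒ 21 = 7p ⇒ p = 3, q = 4.
With the change applied: demand qd = 19 - 5p, supply qs = 4p - 2.
New equilibrium: 19 - 5p = 4p - 2 ⇒ 21 = 9p ⇒ p = 7/3 ≈ 2.3333, q = 22/3 ≈ 7.3333.
Δq = 7.3333 − 4 = +3.33.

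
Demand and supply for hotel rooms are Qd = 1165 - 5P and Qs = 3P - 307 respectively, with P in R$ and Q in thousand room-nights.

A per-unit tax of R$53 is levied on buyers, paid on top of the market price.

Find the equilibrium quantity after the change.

145.625

Solve the original market: 1165 - 5P = 3P - 307, hence P = 184 and Q = 245.
Since buyers pay the price plus the tax, the effective demand curve becomes Qd = 900 - 5P.
New equilibrium: 900 - 5P = 3P - 307 ⇒ 1207 = 8P ⇒ P = 150.875, Q = 145.625.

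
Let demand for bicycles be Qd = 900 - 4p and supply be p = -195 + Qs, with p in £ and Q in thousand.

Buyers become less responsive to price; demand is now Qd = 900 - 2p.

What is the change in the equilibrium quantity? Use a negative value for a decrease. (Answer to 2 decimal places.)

Original equilibrium: 900 - 4p = p + 195 gives 705 = 5p, so p = 141 and Q = 336.
The shock moves the curves to Qd = 900 - 2p and Qs = p + 195.
Setting them equal: 900 - 2p = p + 195 → 705 = 3p, so p = 235 and Q = 430.
ΔQ = 430 − 336 = +94.00.

+94.00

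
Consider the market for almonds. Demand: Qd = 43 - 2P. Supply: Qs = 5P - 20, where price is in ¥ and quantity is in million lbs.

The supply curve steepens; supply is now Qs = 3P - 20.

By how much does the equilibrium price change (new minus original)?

Original equilibrium: 43 - 2P = 5P - 20 gives 63 = 7P, so P = 9 and Q = 25.
The shock moves the curves to Qd = 43 - 2P and Qs = 3P - 20.
Equate the new curves: 43 - 2P = 3P - 20, giving 63 = 5P, P = 12.6, Q = 17.8.
ΔP = 12.6 − 9 = +3.6.

+3.6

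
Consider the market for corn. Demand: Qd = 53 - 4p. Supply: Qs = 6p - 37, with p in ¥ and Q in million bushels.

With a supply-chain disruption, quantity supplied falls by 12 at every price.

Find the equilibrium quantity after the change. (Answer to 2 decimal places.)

12.20

Solve the original market: 53 - 4p = 6p - 37, hence p = 9 and Q = 17.
The new curves are Qd = 53 - 4p (demand) and Qs = 6p - 49 (supply).
New equilibrium: 53 - 4p = 6p - 49 ⇒ 102 = 10p ⇒ p = 10.2, Q = 12.2.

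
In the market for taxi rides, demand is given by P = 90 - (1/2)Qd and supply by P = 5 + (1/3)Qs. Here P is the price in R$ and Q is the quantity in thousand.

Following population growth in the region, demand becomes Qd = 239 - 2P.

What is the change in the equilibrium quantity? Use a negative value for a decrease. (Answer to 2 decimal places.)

Solve the original market: 180 - 2P = 3P - 15, hence P = 39 and Q = 102.
After the shift, demand is Qd = 239 - 2P and supply is Qs = 3P - 15.
New equilibrium: 239 - 2P = 3P - 15 ⇒ 254 = 5P ⇒ P = 50.8, Q = 137.4.
ΔQ = 137.4 − 102 = +35.40.

+35.40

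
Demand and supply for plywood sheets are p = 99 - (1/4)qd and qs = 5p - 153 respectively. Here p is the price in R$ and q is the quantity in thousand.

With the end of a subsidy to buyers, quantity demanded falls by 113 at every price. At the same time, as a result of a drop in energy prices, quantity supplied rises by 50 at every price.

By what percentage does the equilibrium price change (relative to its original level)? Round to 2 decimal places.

-29.69

Initially, 396 - 4p = 5p - 153, so 549 = 9p and p = 61, q = 152.
The new curves are qd = 283 - 4p (demand) and qs = 5p - 103 (supply).
Setting them equal: 283 - 4p = 5p - 103 → 386 = 9p, so p = 386/9 ≈ 42.8889 and q = 1003/9 ≈ 111.4444.
%Δp = (42.8889 − 61) / 61 × 100 = -29.69%.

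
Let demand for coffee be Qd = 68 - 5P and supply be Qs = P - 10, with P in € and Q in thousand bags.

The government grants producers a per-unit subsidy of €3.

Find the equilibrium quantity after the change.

Before the shock: 68 - 5P = P - 10 ⇒ 78 = 6P ⇒ P = 13, Q = 3.
Since sellers receive the price plus the subsidy, the effective supply curve becomes Qs = P - 7.
Setting them equal: 68 - 5P = P - 7 → 75 = 6P, so P = 12.5 and Q = 5.5.

5.5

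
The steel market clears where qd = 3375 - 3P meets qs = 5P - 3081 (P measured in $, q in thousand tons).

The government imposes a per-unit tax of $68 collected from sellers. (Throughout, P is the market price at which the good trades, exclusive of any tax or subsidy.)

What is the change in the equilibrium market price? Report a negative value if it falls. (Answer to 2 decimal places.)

+42.50

Solve the original market: 3375 - 3P = 5P - 3081, hence P = 807 and q = 954.
Since sellers keep the price net of the tax, the effective supply curve becomes qs = 5P - 3421.
Clearing the new market: 3375 - 3P = 5P - 3421, so P = 849.5 and q = 826.5.
ΔP = 849.5 − 807 = +42.50.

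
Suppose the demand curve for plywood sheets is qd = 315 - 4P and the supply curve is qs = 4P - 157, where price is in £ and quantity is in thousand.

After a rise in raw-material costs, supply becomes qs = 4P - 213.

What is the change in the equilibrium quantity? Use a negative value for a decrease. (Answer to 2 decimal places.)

-28.00

Initially, 315 - 4P = 4P - 157, so 472 = 8P and P = 59, q = 79.
The shock moves the curves to qd = 315 - 4P and qs = 4P - 213.
Setting them equal: 315 - 4P = 4P - 213 → 528 = 8P, so P = 66 and q = 51.
Δq = 51 − 79 = -28.00.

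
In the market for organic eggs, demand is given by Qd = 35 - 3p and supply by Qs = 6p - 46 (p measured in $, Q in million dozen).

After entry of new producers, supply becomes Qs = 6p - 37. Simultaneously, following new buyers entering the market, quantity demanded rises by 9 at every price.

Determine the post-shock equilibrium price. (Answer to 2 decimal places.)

Initially, 35 - 3p = 6p - 46, so 81 = 9p and p = 9, Q = 8.
After the shift, demand is Qd = 44 - 3p and supply is Qs = 6p - 37.
Equate the new curves: 44 - 3p = 6p - 37, giving 81 = 9p, p = 9, Q = 17.

9.00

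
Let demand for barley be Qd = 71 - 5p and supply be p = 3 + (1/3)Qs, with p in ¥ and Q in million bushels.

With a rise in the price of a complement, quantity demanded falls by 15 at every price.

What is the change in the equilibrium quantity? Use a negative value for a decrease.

-5.625

Before the shock: 71 - 5p = 3p - 9 ⇒ 80 = 8p ⇒ p = 10, Q = 21.
After the shift, demand is Qd = 56 - 5p and supply is Qs = 3p - 9.
Equate the new curves: 56 - 5p = 3p - 9, giving 65 = 8p, p = 8.125, Q = 15.375.
ΔQ = 15.375 − 21 = -5.625.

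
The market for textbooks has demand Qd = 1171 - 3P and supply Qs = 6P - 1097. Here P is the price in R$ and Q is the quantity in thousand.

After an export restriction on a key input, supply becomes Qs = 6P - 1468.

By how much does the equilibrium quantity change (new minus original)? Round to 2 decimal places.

Initially, 1171 - 3P = 6P - 1097, so 2268 = 9P and P = 252, Q = 415.
With the change applied: demand Qd = 1171 - 3P, supply Qs = 6P - 1468.
Setting them equal: 1171 - 3P = 6P - 1468 → 2639 = 9P, so P = 2639/9 ≈ 293.2222 and Q = 874/3 ≈ 291.3333.
ΔQ = 291.3333 − 415 = -123.67.

-123.67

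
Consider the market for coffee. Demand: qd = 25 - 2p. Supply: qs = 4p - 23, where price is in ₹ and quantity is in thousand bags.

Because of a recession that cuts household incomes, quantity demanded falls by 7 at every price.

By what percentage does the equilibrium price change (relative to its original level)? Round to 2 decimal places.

-14.58

Before the shock: 25 - 2p = 4p - 23 ⇒ 48 = 6p ⇒ p = 8, q = 9.
With the change applied: demand qd = 18 - 2p, supply qs = 4p - 23.
New equilibrium: 18 - 2p = 4p - 23 ⇒ 41 = 6p ⇒ p = 41/6 ≈ 6.8333, q = 13/3 ≈ 4.3333.
%Δp = (6.8333 − 8) / 8 × 100 = -14.58%.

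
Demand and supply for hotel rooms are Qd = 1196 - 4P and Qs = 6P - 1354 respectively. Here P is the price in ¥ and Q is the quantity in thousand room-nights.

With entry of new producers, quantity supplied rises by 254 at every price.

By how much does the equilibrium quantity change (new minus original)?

Before the shock: 1196 - 4P = 6P - 1354 ⇒ 2550 = 10P ⇒ P = 255, Q = 176.
With the change applied: demand Qd = 1196 - 4P, supply Qs = 6P - 1100.
Setting them equal: 1196 - 4P = 6P - 1100 → 2296 = 10P, so P = 229.6 and Q = 277.6.
ΔQ = 277.6 − 176 = +101.6.

+101.6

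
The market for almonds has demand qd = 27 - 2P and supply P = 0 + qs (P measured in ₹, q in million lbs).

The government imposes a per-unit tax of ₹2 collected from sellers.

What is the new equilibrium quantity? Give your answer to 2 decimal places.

7.67

Original equilibrium: 27 - 2P = P gives 27 = 3P, so P = 9 and q = 9.
Since sellers keep the price net of the tax, the effective supply curve becomes qs = P - 2.
Equate the new curves: 27 - 2P = P - 2, giving 29 = 3P, P = 29/3 ≈ 9.6667, q = 23/3 ≈ 7.6667.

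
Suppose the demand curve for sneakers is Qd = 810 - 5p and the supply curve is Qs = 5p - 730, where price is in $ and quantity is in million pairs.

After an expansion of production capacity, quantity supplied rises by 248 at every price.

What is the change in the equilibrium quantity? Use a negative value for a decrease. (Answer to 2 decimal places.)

+124.00

Initially, 810 - 5p = 5p - 730, so 1540 = 10p and p = 154, Q = 40.
With the change applied: demand Qd = 810 - 5p, supply Qs = 5p - 482.
Equate the new curves: 810 - 5p = 5p - 482, giving 1292 = 10p, p = 129.2, Q = 164.
ΔQ = 164 − 40 = +124.00.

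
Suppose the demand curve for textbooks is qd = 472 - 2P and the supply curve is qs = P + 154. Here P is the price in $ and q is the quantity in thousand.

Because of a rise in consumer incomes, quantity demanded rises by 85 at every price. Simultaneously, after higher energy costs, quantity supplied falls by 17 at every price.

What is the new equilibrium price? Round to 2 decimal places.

140.00

Before the shock: 472 - 2P = P + 154 ⇒ 318 = 3P ⇒ P = 106, q = 260.
The shock moves the curves to qd = 557 - 2P and qs = P + 137.
Setting them equal: 557 - 2P = P + 137 → 420 = 3P, so P = 140 and q = 277.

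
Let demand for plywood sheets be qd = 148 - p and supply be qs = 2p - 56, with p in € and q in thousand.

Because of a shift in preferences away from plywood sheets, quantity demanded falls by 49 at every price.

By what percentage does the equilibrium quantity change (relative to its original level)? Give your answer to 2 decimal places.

-40.83

Solve the original market: 148 - p = 2p - 56, hence p = 68 and q = 80.
The shock moves the curves to qd = 99 - p and qs = 2p - 56.
New equilibrium: 99 - p = 2p - 56 ⇒ 155 = 3p ⇒ p = 155/3 ≈ 51.6667, q = 142/3 ≈ 47.3333.
%Δq = (47.3333 − 80) / 80 × 100 = -40.83%.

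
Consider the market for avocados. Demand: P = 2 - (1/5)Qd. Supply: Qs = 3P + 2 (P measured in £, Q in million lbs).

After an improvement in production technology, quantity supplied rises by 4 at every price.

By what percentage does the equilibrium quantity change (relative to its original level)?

+50

Initially, 10 - 5P = 3P + 2, so 8 = 8P and P = 1, Q = 5.
The new curves are Qd = 10 - 5P (demand) and Qs = 3P + 6 (supply).
Setting them equal: 10 - 5P = 3P + 6 → 4 = 8P, so P = 0.5 and Q = 7.5.
%ΔQ = (7.5 − 5) / 5 × 100 = +50%.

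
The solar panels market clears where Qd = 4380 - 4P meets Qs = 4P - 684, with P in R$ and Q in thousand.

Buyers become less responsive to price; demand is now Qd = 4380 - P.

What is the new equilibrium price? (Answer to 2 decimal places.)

Original equilibrium: 4380 - 4P = 4P - 684 gives 5064 = 8P, so P = 633 and Q = 1848.
The shock moves the curves to Qd = 4380 - P and Qs = 4P - 684.
New equilibrium: 4380 - P = 4P - 684 ⇒ 5064 = 5P ⇒ P = 1012.8, Q = 3367.2.

1012.80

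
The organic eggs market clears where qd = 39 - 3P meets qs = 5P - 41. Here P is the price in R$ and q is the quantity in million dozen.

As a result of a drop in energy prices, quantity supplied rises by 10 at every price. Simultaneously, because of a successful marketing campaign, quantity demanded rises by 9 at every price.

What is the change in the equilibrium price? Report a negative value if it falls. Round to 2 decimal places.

Solve the original market: 39 - 3P = 5P - 41, hence P = 10 and q = 9.
The shock moves the curves to qd = 48 - 3P and qs = 5P - 31.
Clearing the new market: 48 - 3P = 5P - 31, so P = 9.875 and q = 18.375.
ΔP = 9.875 − 10 = -0.13.

-0.13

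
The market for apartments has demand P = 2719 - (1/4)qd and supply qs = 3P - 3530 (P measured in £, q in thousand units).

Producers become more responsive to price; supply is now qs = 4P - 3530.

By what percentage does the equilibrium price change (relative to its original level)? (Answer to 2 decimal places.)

-12.50

Solve the original market: 10876 - 4P = 3P - 3530, hence P = 2058 and q = 2644.
The shock moves the curves to qd = 10876 - 4P and qs = 4P - 3530.
Clearing the new market: 10876 - 4P = 4P - 3530, so P = 1800.75 and q = 3673.
%ΔP = (1800.75 − 2058) / 2058 × 100 = -12.50%.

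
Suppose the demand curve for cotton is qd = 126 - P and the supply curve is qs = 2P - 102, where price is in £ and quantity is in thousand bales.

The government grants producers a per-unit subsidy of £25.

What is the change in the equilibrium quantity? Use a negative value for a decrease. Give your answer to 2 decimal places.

+16.67

Solve the original market: 126 - P = 2P - 102, hence P = 76 and q = 50.
Since sellers receive the price plus the subsidy, the effective supply curve becomes qs = 2P - 52.
Equate the new curves: 126 - P = 2P - 52, giving 178 = 3P, P = 178/3 ≈ 59.3333, q = 200/3 ≈ 66.6667.
Δq = 66.6667 − 50 = +16.67.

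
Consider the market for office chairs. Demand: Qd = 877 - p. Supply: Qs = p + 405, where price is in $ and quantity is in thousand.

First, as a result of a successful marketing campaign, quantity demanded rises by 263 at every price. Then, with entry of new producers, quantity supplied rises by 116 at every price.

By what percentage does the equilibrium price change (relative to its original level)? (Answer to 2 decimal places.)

Before the shock: 877 - p = p + 405 ⇒ 472 = 2p ⇒ p = 236, Q = 641.
With the change applied: demand Qd = 1140 - p, supply Qs = p + 521.
Clearing the new market: 1140 - p = p + 521, so p = 309.5 and Q = 830.5.
%Δp = (309.5 − 236) / 236 × 100 = +31.14%.

+31.14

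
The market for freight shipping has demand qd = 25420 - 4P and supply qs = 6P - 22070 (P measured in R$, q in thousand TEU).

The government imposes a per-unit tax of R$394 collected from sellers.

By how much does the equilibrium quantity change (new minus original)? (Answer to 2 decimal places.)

-945.60

Solve the original market: 25420 - 4P = 6P - 22070, hence P = 4749 and q = 6424.
Since sellers keep the price net of the tax, the effective supply curve becomes qs = 6P - 24434.
Clearing the new market: 25420 - 4P = 6P - 24434, so P = 4985.4 and q = 5478.4.
Δq = 5478.4 − 6424 = -945.60.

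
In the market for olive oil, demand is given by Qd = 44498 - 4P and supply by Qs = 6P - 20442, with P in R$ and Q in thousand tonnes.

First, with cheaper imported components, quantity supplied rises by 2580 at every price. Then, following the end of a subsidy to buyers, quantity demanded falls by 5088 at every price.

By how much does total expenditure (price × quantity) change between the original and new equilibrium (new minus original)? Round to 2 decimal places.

-25776195.36

Solve the original market: 44498 - 4P = 6P - 20442, hence P = 6494 and Q = 18522.
After the shift, demand is Qd = 39410 - 4P and supply is Qs = 6P - 17862.
New equilibrium: 39410 - 4P = 6P - 17862 ⇒ 57272 = 10P ⇒ P = 5727.2, Q = 16501.2.
Expenditure moves from 6494×18522 = 120281868 to 5727.2×16501.2 = 94505672.64; change = -25776195.36.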